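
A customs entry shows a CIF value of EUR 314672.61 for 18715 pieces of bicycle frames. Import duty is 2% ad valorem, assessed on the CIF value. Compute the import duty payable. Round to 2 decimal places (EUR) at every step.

Import duty: EUR 6293.45

Import duty = 314672.61 × 2% = 6293.45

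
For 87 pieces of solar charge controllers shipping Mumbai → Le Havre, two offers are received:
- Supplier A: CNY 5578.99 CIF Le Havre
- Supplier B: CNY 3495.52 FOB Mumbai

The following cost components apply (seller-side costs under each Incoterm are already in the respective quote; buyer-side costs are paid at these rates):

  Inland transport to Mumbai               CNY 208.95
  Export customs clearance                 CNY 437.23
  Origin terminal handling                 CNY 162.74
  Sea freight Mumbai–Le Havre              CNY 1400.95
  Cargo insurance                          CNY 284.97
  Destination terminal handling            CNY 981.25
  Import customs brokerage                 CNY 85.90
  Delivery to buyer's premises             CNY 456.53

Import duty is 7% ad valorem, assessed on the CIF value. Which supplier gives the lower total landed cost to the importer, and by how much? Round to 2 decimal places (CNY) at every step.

Supplier A (CIF):
The CIF price already equals the CIF value: 5578.99
Import duty = 5578.99 × 7% = 390.53
Buyer bears (A): 981.25 + 85.90 + 456.53 = 1523.68
Landed cost (A) = invoice 5578.99 + 1523.68 + duty 390.53 = 7493.20
Supplier B (FOB):
CIF value = FOB price + freight + insurance = 3495.52 + 1400.95 + 284.97 = 5181.44
Import duty = 5181.44 × 7% = 362.70
Buyer bears (B): 1400.95 + 284.97 + 981.25 + 85.90 + 456.53 = 3209.60
Landed cost (B) = invoice 3495.52 + 3209.60 + duty 362.70 = 7067.82
Difference = |7493.20 − 7067.82| = 425.38

Supplier B is cheaper by CNY 425.38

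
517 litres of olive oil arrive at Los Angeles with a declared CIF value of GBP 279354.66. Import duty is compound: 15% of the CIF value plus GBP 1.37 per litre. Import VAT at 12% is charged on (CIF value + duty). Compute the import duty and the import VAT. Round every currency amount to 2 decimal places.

Import duty: GBP 42611.49; import VAT: GBP 38635.94

Ad valorem component: 279354.66 × 15% = 41903.20
Specific component: 517 × 1.37 = 708.29
Import duty = 41903.20 + 708.29 = 42611.49
VAT base = CIF + duty = 279354.66 + 42611.49 = 321966.15
Import VAT = 321966.15 × 12% = 38635.94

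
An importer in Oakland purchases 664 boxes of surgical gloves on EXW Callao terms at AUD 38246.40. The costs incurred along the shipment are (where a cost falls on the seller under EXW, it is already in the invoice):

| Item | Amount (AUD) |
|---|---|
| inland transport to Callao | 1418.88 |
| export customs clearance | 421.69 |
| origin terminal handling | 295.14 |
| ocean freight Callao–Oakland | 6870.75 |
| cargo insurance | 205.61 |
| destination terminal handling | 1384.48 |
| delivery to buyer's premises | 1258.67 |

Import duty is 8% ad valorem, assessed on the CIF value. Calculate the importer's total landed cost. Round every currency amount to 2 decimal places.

EXW: the seller makes goods available at their premises; the buyer bears all onward costs.
CIF value = EXW price + inland to port + export clearance + origin terminal + freight + insurance = 38246.40 + 1418.88 + 421.69 + 295.14 + 6870.75 + 205.61 = 47458.47
Import duty = 47458.47 × 8% = 3796.68
Buyer bears: inland to port 1418.88 + export clearance 421.69 + origin terminal 295.14 + freight 6870.75 + insurance 205.61 + destination terminal 1384.48 + delivery 1258.67 + duty 3796.68 = 15651.90
Landed cost = invoice 38246.40 + 15651.90 = 53898.30

Total landed cost: AUD 53898.30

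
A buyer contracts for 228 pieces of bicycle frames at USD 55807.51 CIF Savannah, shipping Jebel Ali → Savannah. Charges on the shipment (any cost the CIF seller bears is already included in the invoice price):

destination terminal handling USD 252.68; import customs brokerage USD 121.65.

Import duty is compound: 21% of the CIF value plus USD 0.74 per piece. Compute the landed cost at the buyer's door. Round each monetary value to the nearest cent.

Total landed cost: USD 68070.14

CIF: the seller pays costs through ocean freight and marine insurance to the destination port.
The CIF price already equals the CIF value: 55807.51
Ad valorem component: 55807.51 × 21% = 11719.58
Specific component: 228 × 0.74 = 168.72
Import duty = 11719.58 + 168.72 = 11888.30
Buyer bears: destination terminal 252.68 + brokerage 121.65 + duty 11888.30 = 12262.63
Landed cost = invoice 55807.51 + 12262.63 = 68070.14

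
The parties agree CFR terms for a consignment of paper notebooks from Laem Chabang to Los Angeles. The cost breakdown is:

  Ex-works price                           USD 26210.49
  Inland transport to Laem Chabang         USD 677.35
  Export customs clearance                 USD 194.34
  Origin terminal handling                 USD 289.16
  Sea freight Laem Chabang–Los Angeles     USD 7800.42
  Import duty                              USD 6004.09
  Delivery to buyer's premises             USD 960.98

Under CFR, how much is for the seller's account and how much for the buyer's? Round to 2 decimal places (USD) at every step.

CFR: the seller pays costs through ocean freight to the destination port, but not insurance.
Seller's account: goods 26210.49 + inland to port 677.35 + export clearance 194.34 + origin terminal 289.16 + freight 7800.42 = 35171.76
Buyer's account: duty 6004.09 + delivery 960.98 = 6965.07

Seller: USD 35171.76; buyer: USD 6965.07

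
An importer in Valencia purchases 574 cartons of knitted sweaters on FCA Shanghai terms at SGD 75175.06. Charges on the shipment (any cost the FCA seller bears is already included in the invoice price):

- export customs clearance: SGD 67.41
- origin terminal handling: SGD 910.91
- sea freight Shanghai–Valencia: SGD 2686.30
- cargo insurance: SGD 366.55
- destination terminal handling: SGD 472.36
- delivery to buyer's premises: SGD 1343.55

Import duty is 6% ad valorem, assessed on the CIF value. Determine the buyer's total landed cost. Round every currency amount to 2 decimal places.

FCA: the seller delivers export-cleared goods to the carrier; the buyer bears costs from that point.
Already in the invoice (seller's account under FCA): export clearance — exclude.
CIF value = FCA price + origin terminal + freight + insurance = 75175.06 + 910.91 + 2686.30 + 366.55 = 79138.82
Import duty = 79138.82 × 6% = 4748.33
Buyer bears: origin terminal 910.91 + freight 2686.30 + insurance 366.55 + destination terminal 472.36 + delivery 1343.55 + duty 4748.33 = 10528.00
Landed cost = invoice 75175.06 + 10528.00 = 85703.06

Total landed cost: SGD 85703.06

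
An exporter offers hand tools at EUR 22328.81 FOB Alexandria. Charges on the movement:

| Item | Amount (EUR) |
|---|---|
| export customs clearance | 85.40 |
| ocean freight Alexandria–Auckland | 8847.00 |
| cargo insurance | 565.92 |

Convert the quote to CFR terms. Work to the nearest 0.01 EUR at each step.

Not relevant to the conversion: export clearance — on the seller under both FOB and CFR; already in the FOB price and stays in the CFR price. insurance — on the buyer under both terms; not part of either seller's price.
From FOB to CFR, the seller additionally bears: freight.
CFR price = 22328.81 + 8847.00 = 31175.81

CFR price: EUR 31175.81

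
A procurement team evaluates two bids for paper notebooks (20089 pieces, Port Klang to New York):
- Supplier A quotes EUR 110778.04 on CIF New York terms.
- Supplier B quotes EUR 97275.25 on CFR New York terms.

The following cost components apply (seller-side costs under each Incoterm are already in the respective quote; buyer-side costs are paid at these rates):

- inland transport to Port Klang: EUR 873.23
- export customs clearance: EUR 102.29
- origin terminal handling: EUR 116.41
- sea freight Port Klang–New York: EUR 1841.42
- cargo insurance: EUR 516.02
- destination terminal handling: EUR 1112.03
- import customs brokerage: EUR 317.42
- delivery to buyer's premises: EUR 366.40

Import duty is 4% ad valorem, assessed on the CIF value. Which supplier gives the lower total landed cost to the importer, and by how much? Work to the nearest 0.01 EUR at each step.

Supplier A (CIF):
The CIF price already equals the CIF value: 110778.04
Import duty = 110778.04 × 4% = 4431.12
Buyer bears (A): 1112.03 + 317.42 + 366.40 = 1795.85
Landed cost (A) = invoice 110778.04 + 1795.85 + duty 4431.12 = 117005.01
Supplier B (CFR):
CIF value = CFR price + insurance = 97275.25 + 516.02 = 97791.27
Import duty = 97791.27 × 4% = 3911.65
Buyer bears (B): 516.02 + 1112.03 + 317.42 + 366.40 = 2311.87
Landed cost (B) = invoice 97275.25 + 2311.87 + duty 3911.65 = 103498.77
Difference = |117005.01 − 103498.77| = 13506.24

Supplier B is cheaper by EUR 13506.24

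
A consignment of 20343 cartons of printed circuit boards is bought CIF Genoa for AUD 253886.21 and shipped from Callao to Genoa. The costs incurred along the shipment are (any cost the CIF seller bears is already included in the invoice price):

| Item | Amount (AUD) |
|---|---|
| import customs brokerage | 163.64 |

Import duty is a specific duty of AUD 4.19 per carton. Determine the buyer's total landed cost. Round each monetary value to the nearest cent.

Total landed cost: AUD 339287.02

CIF: the seller pays costs through ocean freight and marine insurance to the destination port.
The CIF price already equals the CIF value: 253886.21
Import duty = 20343 × 4.19 = 85237.17
Buyer bears: brokerage 163.64 + duty 85237.17 = 85400.81
Landed cost = invoice 253886.21 + 85400.81 = 339287.02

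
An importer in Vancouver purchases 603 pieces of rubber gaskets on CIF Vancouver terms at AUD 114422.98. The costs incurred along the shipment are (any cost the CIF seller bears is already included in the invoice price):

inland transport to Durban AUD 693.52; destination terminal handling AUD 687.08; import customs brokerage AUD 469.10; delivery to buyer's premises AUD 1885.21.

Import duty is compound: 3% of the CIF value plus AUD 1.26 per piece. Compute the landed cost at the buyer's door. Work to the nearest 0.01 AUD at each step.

CIF: the seller pays costs through ocean freight and marine insurance to the destination port.
Already in the invoice (seller's account under CIF): inland to port — exclude.
The CIF price already equals the CIF value: 114422.98
Ad valorem component: 114422.98 × 3% = 3432.69
Specific component: 603 × 1.26 = 759.78
Import duty = 3432.69 + 759.78 = 4192.47
Buyer bears: destination terminal 687.08 + brokerage 469.10 + delivery 1885.21 + duty 4192.47 = 7233.86
Landed cost = invoice 114422.98 + 7233.86 = 121656.84

Total landed cost: AUD 121656.84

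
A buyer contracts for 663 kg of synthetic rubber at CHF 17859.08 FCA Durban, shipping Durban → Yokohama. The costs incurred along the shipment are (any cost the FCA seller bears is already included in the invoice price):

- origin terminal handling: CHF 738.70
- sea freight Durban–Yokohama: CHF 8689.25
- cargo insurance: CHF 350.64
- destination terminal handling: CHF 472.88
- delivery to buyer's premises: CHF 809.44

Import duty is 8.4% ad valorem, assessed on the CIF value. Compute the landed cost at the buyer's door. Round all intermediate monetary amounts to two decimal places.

FCA: the seller delivers export-cleared goods to the carrier; the buyer bears costs from that point.
CIF value = FCA price + origin terminal + freight + insurance = 17859.08 + 738.70 + 8689.25 + 350.64 = 27637.67
Import duty = 27637.67 × 8.4% = 2321.56
Buyer bears: origin terminal 738.70 + freight 8689.25 + insurance 350.64 + destination terminal 472.88 + delivery 809.44 + duty 2321.56 = 13382.47
Landed cost = invoice 17859.08 + 13382.47 = 31241.55

Total landed cost: CHF 31241.55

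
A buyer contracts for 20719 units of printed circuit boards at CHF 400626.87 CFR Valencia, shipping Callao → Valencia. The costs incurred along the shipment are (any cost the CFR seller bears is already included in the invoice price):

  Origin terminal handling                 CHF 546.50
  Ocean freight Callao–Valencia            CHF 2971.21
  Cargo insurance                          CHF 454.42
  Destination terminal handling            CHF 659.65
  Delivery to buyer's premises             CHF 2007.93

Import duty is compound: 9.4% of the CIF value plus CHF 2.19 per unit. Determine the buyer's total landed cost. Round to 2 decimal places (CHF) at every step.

Total landed cost: CHF 486825.12

CFR: the seller pays costs through ocean freight to the destination port, but not insurance.
Already in the invoice (seller's account under CFR): origin terminal, freight — exclude.
CIF value = CFR price + insurance = 400626.87 + 454.42 = 401081.29
Ad valorem component: 401081.29 × 9.4% = 37701.64
Specific component: 20719 × 2.19 = 45374.61
Import duty = 37701.64 + 45374.61 = 83076.25
Buyer bears: insurance 454.42 + destination terminal 659.65 + delivery 2007.93 + duty 83076.25 = 86198.25
Landed cost = invoice 400626.87 + 86198.25 = 486825.12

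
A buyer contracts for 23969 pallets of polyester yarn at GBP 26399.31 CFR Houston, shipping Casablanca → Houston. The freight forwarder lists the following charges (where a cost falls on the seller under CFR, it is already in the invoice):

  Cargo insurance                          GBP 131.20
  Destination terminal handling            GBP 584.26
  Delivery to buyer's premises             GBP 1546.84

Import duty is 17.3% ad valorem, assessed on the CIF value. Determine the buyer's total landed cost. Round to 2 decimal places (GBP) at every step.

CFR: the seller pays costs through ocean freight to the destination port, but not insurance.
CIF value = CFR price + insurance = 26399.31 + 131.20 = 26530.51
Import duty = 26530.51 × 17.3% = 4589.78
Buyer bears: insurance 131.20 + destination terminal 584.26 + delivery 1546.84 + duty 4589.78 = 6852.08
Landed cost = invoice 26399.31 + 6852.08 = 33251.39

Total landed cost: GBP 33251.39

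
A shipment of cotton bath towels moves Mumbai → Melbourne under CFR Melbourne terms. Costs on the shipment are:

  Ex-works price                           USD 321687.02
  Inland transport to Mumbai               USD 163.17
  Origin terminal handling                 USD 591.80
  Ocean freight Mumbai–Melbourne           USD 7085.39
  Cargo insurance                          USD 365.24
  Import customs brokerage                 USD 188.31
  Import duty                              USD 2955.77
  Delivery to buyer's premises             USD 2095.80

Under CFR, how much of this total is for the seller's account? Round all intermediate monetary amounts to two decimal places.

Seller's account: USD 329527.38

CFR: the seller pays costs through ocean freight to the destination port, but not insurance.
Seller's account: goods 321687.02 + inland to port 163.17 + origin terminal 591.80 + freight 7085.39 = 329527.38
Buyer's account: insurance 365.24 + brokerage 188.31 + duty 2955.77 + delivery 2095.80 = 5605.12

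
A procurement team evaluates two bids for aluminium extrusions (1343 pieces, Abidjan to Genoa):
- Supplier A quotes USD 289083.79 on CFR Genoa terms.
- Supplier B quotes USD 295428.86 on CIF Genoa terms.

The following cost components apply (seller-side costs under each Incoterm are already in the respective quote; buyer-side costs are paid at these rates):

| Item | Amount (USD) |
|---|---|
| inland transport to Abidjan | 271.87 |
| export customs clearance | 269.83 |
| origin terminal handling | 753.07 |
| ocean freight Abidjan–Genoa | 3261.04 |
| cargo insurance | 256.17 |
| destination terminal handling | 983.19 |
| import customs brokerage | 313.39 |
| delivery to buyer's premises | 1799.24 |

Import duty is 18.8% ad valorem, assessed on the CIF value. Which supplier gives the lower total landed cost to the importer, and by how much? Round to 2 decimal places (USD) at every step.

Supplier A (CFR):
CIF value = CFR price + insurance = 289083.79 + 256.17 = 289339.96
Import duty = 289339.96 × 18.8% = 54395.91
Buyer bears (A): 256.17 + 983.19 + 313.39 + 1799.24 = 3351.99
Landed cost (A) = invoice 289083.79 + 3351.99 + duty 54395.91 = 346831.69
Supplier B (CIF):
The CIF price already equals the CIF value: 295428.86
Import duty = 295428.86 × 18.8% = 55540.63
Buyer bears (B): 983.19 + 313.39 + 1799.24 = 3095.82
Landed cost (B) = invoice 295428.86 + 3095.82 + duty 55540.63 = 354065.31
Difference = |346831.69 − 354065.31| = 7233.62

Supplier A is cheaper by USD 7233.62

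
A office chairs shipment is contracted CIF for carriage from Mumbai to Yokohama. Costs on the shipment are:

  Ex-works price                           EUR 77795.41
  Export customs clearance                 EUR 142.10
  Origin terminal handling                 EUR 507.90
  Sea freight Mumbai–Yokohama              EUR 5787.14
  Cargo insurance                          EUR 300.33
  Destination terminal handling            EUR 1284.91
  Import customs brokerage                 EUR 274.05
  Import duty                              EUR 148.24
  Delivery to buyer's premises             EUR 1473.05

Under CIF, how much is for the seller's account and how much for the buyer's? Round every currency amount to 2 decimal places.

CIF: the seller pays costs through ocean freight and marine insurance to the destination port.
Seller's account: goods 77795.41 + export clearance 142.10 + origin terminal 507.90 + freight 5787.14 + insurance 300.33 = 84532.88
Buyer's account: destination terminal 1284.91 + brokerage 274.05 + duty 148.24 + delivery 1473.05 = 3180.25

Seller: EUR 84532.88; buyer: EUR 3180.25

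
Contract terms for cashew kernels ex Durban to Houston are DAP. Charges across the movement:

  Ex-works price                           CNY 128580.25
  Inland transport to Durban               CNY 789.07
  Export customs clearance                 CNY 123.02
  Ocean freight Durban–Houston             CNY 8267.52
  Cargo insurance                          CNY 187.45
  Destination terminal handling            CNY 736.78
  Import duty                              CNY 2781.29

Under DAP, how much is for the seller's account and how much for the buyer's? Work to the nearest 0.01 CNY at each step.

Seller: CNY 138684.09; buyer: CNY 2781.29

DAP: the seller bears all costs to the named destination except import duty and clearance.
Seller's account: goods 128580.25 + inland to port 789.07 + export clearance 123.02 + freight 8267.52 + insurance 187.45 + destination terminal 736.78 = 138684.09
Buyer's account: duty 2781.29 = 2781.29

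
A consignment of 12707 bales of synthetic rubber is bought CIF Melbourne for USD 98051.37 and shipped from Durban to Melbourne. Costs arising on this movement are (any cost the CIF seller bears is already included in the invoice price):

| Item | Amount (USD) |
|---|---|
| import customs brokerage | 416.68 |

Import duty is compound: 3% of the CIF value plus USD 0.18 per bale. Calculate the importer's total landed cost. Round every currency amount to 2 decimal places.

CIF: the seller pays costs through ocean freight and marine insurance to the destination port.
The CIF price already equals the CIF value: 98051.37
Ad valorem component: 98051.37 × 3% = 2941.54
Specific component: 12707 × 0.18 = 2287.26
Import duty = 2941.54 + 2287.26 = 5228.80
Buyer bears: brokerage 416.68 + duty 5228.80 = 5645.48
Landed cost = invoice 98051.37 + 5645.48 = 103696.85

Total landed cost: USD 103696.85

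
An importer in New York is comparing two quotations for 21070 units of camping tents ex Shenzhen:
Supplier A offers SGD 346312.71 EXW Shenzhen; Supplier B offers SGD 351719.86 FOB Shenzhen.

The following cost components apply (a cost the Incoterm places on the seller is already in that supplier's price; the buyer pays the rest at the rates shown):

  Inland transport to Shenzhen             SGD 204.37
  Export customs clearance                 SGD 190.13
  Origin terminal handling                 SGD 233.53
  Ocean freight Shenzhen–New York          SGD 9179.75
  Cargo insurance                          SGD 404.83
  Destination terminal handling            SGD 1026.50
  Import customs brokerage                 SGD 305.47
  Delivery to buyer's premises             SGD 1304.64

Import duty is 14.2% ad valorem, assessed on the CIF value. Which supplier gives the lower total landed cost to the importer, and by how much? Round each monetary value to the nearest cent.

Supplier A (EXW):
CIF value = EXW price + inland to port + export clearance + origin terminal + freight + insurance = 346312.71 + 204.37 + 190.13 + 233.53 + 9179.75 + 404.83 = 356525.32
Import duty = 356525.32 × 14.2% = 50626.60
Buyer bears (A): 204.37 + 190.13 + 233.53 + 9179.75 + 404.83 + 1026.50 + 305.47 + 1304.64 = 12849.22
Landed cost (A) = invoice 346312.71 + 12849.22 + duty 50626.60 = 409788.53
Supplier B (FOB):
CIF value = FOB price + freight + insurance = 351719.86 + 9179.75 + 404.83 = 361304.44
Import duty = 361304.44 × 14.2% = 51305.23
Buyer bears (B): 9179.75 + 404.83 + 1026.50 + 305.47 + 1304.64 = 12221.19
Landed cost (B) = invoice 351719.86 + 12221.19 + duty 51305.23 = 415246.28
Difference = |409788.53 − 415246.28| = 5457.75

Supplier A is cheaper by SGD 5457.75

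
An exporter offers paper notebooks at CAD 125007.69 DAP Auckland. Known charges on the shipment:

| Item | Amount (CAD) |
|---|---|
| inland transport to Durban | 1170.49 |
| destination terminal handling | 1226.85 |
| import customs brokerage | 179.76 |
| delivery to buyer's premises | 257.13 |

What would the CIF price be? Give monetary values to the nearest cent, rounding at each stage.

Not relevant to the conversion: inland to port — on the seller under both DAP and CIF; already in the DAP price and stays in the CIF price. brokerage — on the buyer under both terms; not part of either seller's price.
From DAP to CIF, the seller no longer bears: destination terminal, delivery.
CIF price = 125007.69 − 1226.85 − 257.13 = 123523.71

CIF price: CAD 123523.71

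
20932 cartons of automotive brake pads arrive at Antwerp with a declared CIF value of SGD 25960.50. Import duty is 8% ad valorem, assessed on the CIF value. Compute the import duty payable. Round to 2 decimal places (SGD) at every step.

Import duty: SGD 2076.84

Import duty = 25960.50 × 8% = 2076.84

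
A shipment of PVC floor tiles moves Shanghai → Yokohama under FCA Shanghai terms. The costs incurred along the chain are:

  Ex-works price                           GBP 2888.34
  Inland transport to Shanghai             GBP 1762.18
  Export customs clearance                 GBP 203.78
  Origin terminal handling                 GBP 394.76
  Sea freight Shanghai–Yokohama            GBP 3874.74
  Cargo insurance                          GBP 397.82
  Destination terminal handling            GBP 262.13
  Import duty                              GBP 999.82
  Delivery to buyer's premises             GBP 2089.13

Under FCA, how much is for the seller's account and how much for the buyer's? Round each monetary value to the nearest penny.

FCA: the seller delivers export-cleared goods to the carrier; the buyer bears costs from that point.
Seller's account: goods 2888.34 + inland to port 1762.18 + export clearance 203.78 = 4854.30
Buyer's account: origin terminal 394.76 + freight 3874.74 + insurance 397.82 + destination terminal 262.13 + duty 999.82 + delivery 2089.13 = 8018.40

Seller: GBP 4854.30; buyer: GBP 8018.40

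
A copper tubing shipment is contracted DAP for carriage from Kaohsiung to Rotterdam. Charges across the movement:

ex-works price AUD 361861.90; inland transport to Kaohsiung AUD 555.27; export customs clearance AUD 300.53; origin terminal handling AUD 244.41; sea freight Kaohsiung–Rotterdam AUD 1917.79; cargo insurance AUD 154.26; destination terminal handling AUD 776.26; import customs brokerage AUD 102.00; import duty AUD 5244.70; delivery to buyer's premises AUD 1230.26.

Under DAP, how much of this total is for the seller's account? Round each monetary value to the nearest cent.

DAP: the seller bears all costs to the named destination except import duty and clearance.
Seller's account: goods 361861.90 + inland to port 555.27 + export clearance 300.53 + origin terminal 244.41 + freight 1917.79 + insurance 154.26 + destination terminal 776.26 + delivery 1230.26 = 367040.68
Buyer's account: brokerage 102.00 + duty 5244.70 = 5346.70

Seller's account: AUD 367040.68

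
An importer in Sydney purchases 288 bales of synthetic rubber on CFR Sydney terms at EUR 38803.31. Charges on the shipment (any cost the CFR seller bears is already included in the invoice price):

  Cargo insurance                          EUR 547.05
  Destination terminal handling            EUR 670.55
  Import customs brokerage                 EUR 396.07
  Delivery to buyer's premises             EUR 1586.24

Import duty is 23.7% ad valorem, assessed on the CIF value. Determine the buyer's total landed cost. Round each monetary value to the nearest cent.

CFR: the seller pays costs through ocean freight to the destination port, but not insurance.
CIF value = CFR price + insurance = 38803.31 + 547.05 = 39350.36
Import duty = 39350.36 × 23.7% = 9326.04
Buyer bears: insurance 547.05 + destination terminal 670.55 + brokerage 396.07 + delivery 1586.24 + duty 9326.04 = 12525.95
Landed cost = invoice 38803.31 + 12525.95 = 51329.26

Total landed cost: EUR 51329.26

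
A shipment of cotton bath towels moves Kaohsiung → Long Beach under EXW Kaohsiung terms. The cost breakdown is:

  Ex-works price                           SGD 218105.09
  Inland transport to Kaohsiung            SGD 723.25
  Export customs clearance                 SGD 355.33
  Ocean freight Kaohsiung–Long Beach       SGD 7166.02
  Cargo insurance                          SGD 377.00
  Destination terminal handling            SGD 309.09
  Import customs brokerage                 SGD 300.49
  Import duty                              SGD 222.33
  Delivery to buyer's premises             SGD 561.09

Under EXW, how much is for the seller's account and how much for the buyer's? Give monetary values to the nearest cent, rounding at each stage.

Seller: SGD 218105.09; buyer: SGD 10014.60

EXW: the seller makes goods available at their premises; the buyer bears all onward costs.
Seller's account: goods 218105.09 = 218105.09
Buyer's account: inland to port 723.25 + export clearance 355.33 + freight 7166.02 + insurance 377.00 + destination terminal 309.09 + brokerage 300.49 + duty 222.33 + delivery 561.09 = 10014.60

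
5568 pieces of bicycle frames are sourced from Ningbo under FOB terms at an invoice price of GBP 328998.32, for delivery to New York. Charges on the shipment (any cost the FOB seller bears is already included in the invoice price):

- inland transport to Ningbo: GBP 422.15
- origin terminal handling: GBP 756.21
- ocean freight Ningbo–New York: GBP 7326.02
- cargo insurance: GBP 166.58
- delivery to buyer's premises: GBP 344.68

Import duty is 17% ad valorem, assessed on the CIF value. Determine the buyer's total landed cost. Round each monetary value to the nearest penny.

Total landed cost: GBP 394039.06

FOB: the seller bears costs until goods are on board at the origin port; the buyer bears freight, insurance and all costs thereafter.
Already in the invoice (seller's account under FOB): inland to port, origin terminal — exclude.
CIF value = FOB price + freight + insurance = 328998.32 + 7326.02 + 166.58 = 336490.92
Import duty = 336490.92 × 17% = 57203.46
Buyer bears: freight 7326.02 + insurance 166.58 + delivery 344.68 + duty 57203.46 = 65040.74
Landed cost = invoice 328998.32 + 65040.74 = 394039.06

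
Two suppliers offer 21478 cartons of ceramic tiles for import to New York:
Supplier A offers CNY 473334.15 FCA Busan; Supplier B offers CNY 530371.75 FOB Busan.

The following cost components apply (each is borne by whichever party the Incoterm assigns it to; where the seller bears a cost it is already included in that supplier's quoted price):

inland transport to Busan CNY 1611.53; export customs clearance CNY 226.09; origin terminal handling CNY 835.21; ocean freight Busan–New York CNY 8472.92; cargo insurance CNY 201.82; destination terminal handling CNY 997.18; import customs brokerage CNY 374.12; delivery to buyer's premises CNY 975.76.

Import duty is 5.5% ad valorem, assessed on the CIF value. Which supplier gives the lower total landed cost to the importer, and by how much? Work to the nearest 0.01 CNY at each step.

Supplier A is cheaper by CNY 59293.52

Supplier A (FCA):
CIF value = FCA price + origin terminal + freight + insurance = 473334.15 + 835.21 + 8472.92 + 201.82 = 482844.10
Import duty = 482844.10 × 5.5% = 26556.43
Buyer bears (A): 835.21 + 8472.92 + 201.82 + 997.18 + 374.12 + 975.76 = 11857.01
Landed cost (A) = invoice 473334.15 + 11857.01 + duty 26556.43 = 511747.59
Supplier B (FOB):
CIF value = FOB price + freight + insurance = 530371.75 + 8472.92 + 201.82 = 539046.49
Import duty = 539046.49 × 5.5% = 29647.56
Buyer bears (B): 8472.92 + 201.82 + 997.18 + 374.12 + 975.76 = 11021.80
Landed cost (B) = invoice 530371.75 + 11021.80 + duty 29647.56 = 571041.11
Difference = |511747.59 − 571041.11| = 59293.52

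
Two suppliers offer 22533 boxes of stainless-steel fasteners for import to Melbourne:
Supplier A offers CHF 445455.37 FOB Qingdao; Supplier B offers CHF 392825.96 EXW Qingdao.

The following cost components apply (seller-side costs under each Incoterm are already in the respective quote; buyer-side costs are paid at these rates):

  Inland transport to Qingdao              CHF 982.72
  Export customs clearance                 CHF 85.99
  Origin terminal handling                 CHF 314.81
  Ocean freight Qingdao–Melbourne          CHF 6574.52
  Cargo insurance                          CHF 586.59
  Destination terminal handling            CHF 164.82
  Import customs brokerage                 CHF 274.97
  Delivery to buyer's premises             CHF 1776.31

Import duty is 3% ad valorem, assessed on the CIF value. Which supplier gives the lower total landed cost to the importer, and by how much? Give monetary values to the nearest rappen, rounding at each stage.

Supplier B is cheaper by CHF 52783.26

Supplier A (FOB):
CIF value = FOB price + freight + insurance = 445455.37 + 6574.52 + 586.59 = 452616.48
Import duty = 452616.48 × 3% = 13578.49
Buyer bears (A): 6574.52 + 586.59 + 164.82 + 274.97 + 1776.31 = 9377.21
Landed cost (A) = invoice 445455.37 + 9377.21 + duty 13578.49 = 468411.07
Supplier B (EXW):
CIF value = EXW price + inland to port + export clearance + origin terminal + freight + insurance = 392825.96 + 982.72 + 85.99 + 314.81 + 6574.52 + 586.59 = 401370.59
Import duty = 401370.59 × 3% = 12041.12
Buyer bears (B): 982.72 + 85.99 + 314.81 + 6574.52 + 586.59 + 164.82 + 274.97 + 1776.31 = 10760.73
Landed cost (B) = invoice 392825.96 + 10760.73 + duty 12041.12 = 415627.81
Difference = |468411.07 − 415627.81| = 52783.26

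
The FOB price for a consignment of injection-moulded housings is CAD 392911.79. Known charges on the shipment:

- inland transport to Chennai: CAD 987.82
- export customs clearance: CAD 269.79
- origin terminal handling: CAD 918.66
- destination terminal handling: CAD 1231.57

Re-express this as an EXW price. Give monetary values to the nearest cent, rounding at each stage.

Not relevant to the conversion: destination terminal — on the buyer under both terms; not part of either seller's price.
From FOB to EXW, the seller no longer bears: inland to port, export clearance, origin terminal.
EXW price = 392911.79 − 987.82 − 269.79 − 918.66 = 390735.52

EXW price: CAD 390735.52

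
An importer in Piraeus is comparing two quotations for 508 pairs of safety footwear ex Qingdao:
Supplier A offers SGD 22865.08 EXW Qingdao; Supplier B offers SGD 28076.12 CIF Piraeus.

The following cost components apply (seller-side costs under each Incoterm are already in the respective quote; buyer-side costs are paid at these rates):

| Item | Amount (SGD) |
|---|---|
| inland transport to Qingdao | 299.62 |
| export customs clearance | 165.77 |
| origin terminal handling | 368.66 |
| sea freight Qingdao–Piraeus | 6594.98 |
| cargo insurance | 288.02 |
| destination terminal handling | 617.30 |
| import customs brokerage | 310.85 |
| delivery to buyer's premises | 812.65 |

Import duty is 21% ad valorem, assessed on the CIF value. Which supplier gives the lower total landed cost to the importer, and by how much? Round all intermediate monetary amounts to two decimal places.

Supplier A (EXW):
CIF value = EXW price + inland to port + export clearance + origin terminal + freight + insurance = 22865.08 + 299.62 + 165.77 + 368.66 + 6594.98 + 288.02 = 30582.13
Import duty = 30582.13 × 21% = 6422.25
Buyer bears (A): 299.62 + 165.77 + 368.66 + 6594.98 + 288.02 + 617.30 + 310.85 + 812.65 = 9457.85
Landed cost (A) = invoice 22865.08 + 9457.85 + duty 6422.25 = 38745.18
Supplier B (CIF):
The CIF price already equals the CIF value: 28076.12
Import duty = 28076.12 × 21% = 5895.99
Buyer bears (B): 617.30 + 310.85 + 812.65 = 1740.80
Landed cost (B) = invoice 28076.12 + 1740.80 + duty 5895.99 = 35712.91
Difference = |38745.18 − 35712.91| = 3032.27

Supplier B is cheaper by SGD 3032.27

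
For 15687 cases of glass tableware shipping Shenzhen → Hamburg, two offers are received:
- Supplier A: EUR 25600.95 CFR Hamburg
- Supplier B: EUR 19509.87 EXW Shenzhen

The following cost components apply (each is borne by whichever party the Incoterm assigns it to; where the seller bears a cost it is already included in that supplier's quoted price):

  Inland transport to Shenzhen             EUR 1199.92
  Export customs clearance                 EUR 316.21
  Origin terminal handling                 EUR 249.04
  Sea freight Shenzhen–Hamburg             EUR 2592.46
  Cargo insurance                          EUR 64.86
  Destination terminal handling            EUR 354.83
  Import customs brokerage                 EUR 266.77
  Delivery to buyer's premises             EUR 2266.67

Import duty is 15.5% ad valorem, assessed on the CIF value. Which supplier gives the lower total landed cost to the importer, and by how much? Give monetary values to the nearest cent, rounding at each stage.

Supplier A (CFR):
CIF value = CFR price + insurance = 25600.95 + 64.86 = 25665.81
Import duty = 25665.81 × 15.5% = 3978.20
Buyer bears (A): 64.86 + 354.83 + 266.77 + 2266.67 = 2953.13
Landed cost (A) = invoice 25600.95 + 2953.13 + duty 3978.20 = 32532.28
Supplier B (EXW):
CIF value = EXW price + inland to port + export clearance + origin terminal + freight + insurance = 19509.87 + 1199.92 + 316.21 + 249.04 + 2592.46 + 64.86 = 23932.36
Import duty = 23932.36 × 15.5% = 3709.52
Buyer bears (B): 1199.92 + 316.21 + 249.04 + 2592.46 + 64.86 + 354.83 + 266.77 + 2266.67 = 7310.76
Landed cost (B) = invoice 19509.87 + 7310.76 + duty 3709.52 = 30530.15
Difference = |32532.28 − 30530.15| = 2002.13

Supplier B is cheaper by EUR 2002.13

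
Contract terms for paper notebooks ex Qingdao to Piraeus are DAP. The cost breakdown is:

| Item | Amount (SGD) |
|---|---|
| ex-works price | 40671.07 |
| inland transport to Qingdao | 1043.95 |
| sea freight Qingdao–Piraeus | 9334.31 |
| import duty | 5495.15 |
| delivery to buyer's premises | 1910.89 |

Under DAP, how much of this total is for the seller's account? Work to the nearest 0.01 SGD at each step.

Seller's account: SGD 52960.22

DAP: the seller bears all costs to the named destination except import duty and clearance.
Seller's account: goods 40671.07 + inland to port 1043.95 + freight 9334.31 + delivery 1910.89 = 52960.22
Buyer's account: duty 5495.15 = 5495.15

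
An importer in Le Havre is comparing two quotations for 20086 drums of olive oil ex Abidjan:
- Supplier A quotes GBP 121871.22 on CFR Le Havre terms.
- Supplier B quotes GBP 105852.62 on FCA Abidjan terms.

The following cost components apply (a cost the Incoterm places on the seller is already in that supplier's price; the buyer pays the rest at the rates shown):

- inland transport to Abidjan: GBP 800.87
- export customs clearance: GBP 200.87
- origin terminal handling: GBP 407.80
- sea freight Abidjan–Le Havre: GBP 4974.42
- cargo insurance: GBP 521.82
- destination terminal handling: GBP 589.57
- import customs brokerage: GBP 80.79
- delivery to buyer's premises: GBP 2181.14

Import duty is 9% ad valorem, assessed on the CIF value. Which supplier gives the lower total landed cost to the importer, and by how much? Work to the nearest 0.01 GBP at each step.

Supplier B is cheaper by GBP 11593.65

Supplier A (CFR):
CIF value = CFR price + insurance = 121871.22 + 521.82 = 122393.04
Import duty = 122393.04 × 9% = 11015.37
Buyer bears (A): 521.82 + 589.57 + 80.79 + 2181.14 = 3373.32
Landed cost (A) = invoice 121871.22 + 3373.32 + duty 11015.37 = 136259.91
Supplier B (FCA):
CIF value = FCA price + origin terminal + freight + insurance = 105852.62 + 407.80 + 4974.42 + 521.82 = 111756.66
Import duty = 111756.66 × 9% = 10058.10
Buyer bears (B): 407.80 + 4974.42 + 521.82 + 589.57 + 80.79 + 2181.14 = 8755.54
Landed cost (B) = invoice 105852.62 + 8755.54 + duty 10058.10 = 124666.26
Difference = |136259.91 − 124666.26| = 11593.65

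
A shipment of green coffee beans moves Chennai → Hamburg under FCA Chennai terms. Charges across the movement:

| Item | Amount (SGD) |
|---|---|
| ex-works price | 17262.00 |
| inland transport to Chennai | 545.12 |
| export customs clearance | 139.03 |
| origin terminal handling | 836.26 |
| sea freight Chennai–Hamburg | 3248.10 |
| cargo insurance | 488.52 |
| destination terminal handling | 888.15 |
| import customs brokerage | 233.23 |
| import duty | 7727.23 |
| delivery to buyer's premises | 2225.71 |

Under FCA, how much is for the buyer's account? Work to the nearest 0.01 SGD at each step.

Buyer's account: SGD 15647.20

FCA: the seller delivers export-cleared goods to the carrier; the buyer bears costs from that point.
Seller's account: goods 17262.00 + inland to port 545.12 + export clearance 139.03 = 17946.15
Buyer's account: origin terminal 836.26 + freight 3248.10 + insurance 488.52 + destination terminal 888.15 + brokerage 233.23 + duty 7727.23 + delivery 2225.71 = 15647.20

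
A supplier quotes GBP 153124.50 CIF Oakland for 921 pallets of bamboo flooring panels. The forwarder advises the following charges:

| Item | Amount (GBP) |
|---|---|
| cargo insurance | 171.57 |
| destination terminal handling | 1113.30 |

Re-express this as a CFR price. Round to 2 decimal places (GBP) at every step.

Not relevant to the conversion: destination terminal — on the buyer under both terms; not part of either seller's price.
From CIF to CFR, the seller no longer bears: insurance.
CFR price = 153124.50 − 171.57 = 152952.93

CFR price: GBP 152952.93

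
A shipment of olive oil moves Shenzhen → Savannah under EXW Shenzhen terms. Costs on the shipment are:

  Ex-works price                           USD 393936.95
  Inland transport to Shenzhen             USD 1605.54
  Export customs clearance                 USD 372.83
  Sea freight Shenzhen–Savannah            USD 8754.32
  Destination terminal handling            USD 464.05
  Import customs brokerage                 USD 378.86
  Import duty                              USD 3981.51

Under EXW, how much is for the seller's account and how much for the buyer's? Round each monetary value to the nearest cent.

EXW: the seller makes goods available at their premises; the buyer bears all onward costs.
Seller's account: goods 393936.95 = 393936.95
Buyer's account: inland to port 1605.54 + export clearance 372.83 + freight 8754.32 + destination terminal 464.05 + brokerage 378.86 + duty 3981.51 = 15557.11

Seller: USD 393936.95; buyer: USD 15557.11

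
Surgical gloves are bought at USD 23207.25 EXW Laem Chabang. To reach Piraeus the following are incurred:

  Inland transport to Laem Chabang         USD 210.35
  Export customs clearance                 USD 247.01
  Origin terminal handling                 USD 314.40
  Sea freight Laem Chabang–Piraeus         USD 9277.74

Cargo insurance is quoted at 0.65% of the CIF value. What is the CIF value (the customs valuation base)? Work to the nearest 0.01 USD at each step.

CIF value: USD 33474.33

Let C be the CIF value. C = EXW price + pre-shipment costs + freight + 0.65% × C
C − 0.65% × C = 23207.25 + 210.35 + 247.01 + 314.40 + 9277.74
0.9935 × C = 33256.75
C = 33256.75 / 0.9935 = 33474.33
Insurance premium = 0.65% × 33474.33 = 217.58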